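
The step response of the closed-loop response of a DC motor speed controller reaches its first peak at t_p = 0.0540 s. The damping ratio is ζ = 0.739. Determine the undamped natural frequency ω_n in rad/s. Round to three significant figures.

ω_n ≈ 86.4 rad/s

Peak time t_p = π/ω_d, so ω_d = π/t_p = π/0.0540 = 58.2 rad/s.
ω_n = ω_d/√(1−ζ²) = 58.2/√0.454 = 86.4 rad/s.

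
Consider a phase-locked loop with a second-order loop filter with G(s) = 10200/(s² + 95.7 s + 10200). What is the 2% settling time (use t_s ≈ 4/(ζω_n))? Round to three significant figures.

t_s ≈ 0.0836 s

Matching coefficients with s² + 2ζω_n s + ω_n² gives ω_n² = 10200 ⇒ ω_n = 101 rad/s, and ζ = 95.7/(2ω_n) = 0.474.
t_s ≈ 4/(ζω_n) = 4/(0.474·101) = 0.0836 s.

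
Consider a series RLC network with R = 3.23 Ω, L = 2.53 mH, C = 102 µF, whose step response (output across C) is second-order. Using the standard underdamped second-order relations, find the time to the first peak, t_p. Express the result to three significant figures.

t_p ≈ 0.00169 s

For a series RLC circuit (capacitor voltage as output), ω_n = 1/√(LC) = 1/√(2.53 mH · 102 µF) = 1970 rad/s.
ζ = (R/2)·√(C/L) = (3.23/2)·√(102 µF/2.53 mH) = 0.324.
ω_d = 1970·√(1 − 0.324²) = 1860 rad/s. t_p = π/ω_d = 0.00169 s.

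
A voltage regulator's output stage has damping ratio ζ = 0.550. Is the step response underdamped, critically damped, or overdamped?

Since ζ = 0.550 < 1, the system is underdamped.

underdamped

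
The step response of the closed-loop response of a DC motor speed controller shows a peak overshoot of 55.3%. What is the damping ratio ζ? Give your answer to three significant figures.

ζ ≈ 0.185

Inverting the overshoot relation: ζ = |ln 0.553|/√(π² + ln²0.553) = 0.185.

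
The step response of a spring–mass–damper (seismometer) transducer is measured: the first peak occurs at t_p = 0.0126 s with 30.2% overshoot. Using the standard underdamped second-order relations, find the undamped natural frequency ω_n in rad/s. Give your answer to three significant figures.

From the overshoot, ζ = −ln(OS)/√(π²+ln²(OS)) = 0.356.
t_p = π/ω_d ⇒ ω_d = 249 rad/s; then ω_n = ω_d/√(1−ζ²) = 267 rad/s.

ω_n ≈ 267 rad/s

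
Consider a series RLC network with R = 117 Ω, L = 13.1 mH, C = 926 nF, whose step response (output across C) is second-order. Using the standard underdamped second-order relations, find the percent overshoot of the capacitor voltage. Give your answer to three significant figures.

%OS ≈ 17.0%

For a series RLC circuit (capacitor voltage as output), ω_n = 1/√(LC) = 1/√(13.1 mH · 926 nF) = 9080 rad/s.
ζ = (R/2)·√(C/L) = (117/2)·√(926 nF/13.1 mH) = 0.492.
%OS = 100 e^{−πζ/√(1−ζ²)} with ζ = 0.492 gives 17.0%.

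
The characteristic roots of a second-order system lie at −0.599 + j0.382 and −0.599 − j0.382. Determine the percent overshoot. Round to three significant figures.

|pole| = ω_n = √(0.599² + 0.382²) = 0.710 rad/s; ζ = cos θ = σ/ω_n = 0.843.
Overshoot: exp(−π·0.843/√(1−0.843²)) = 0.00725, i.e. 0.725%.

%OS ≈ 0.725%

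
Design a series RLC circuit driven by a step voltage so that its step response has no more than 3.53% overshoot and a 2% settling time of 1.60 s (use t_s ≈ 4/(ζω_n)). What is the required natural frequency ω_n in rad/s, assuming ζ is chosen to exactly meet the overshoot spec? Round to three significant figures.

ζ = −ln(OS)/√(π² + (ln OS)²). With OS = 0.0353, ln OS = −3.344 and ζ = 3.344/4.588 = 0.729.
From t_s ≈ 4/(ζω_n): ω_n = 4/(ζ·t_s) = 4/(0.729·1.60) = 3.43 rad/s.

ω_n ≈ 3.43 rad/s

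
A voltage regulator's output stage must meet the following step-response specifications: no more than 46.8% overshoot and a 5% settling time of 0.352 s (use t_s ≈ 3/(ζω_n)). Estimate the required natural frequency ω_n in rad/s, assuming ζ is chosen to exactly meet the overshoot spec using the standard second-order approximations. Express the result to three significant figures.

Inverting the overshoot relation: ζ = |ln 0.468|/√(π² + ln²0.468) = 0.235.
Then ω_n = 3/(ζ t_s) = 3/(0.235 × 0.352) = 36.3 rad/s.

ω_n ≈ 36.3 rad/s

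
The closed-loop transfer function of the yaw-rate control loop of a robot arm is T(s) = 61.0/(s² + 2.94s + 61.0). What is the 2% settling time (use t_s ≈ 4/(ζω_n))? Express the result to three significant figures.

Matching coefficients with s² + 2ζω_n s + ω_n² gives ω_n² = 61.0 ⇒ ω_n = 7.81 rad/s, and ζ = 2.94/(2ω_n) = 0.188.
t_s ≈ 4/(ζω_n) = 4/(0.188·7.81) = 2.72 s.

t_s ≈ 2.72 s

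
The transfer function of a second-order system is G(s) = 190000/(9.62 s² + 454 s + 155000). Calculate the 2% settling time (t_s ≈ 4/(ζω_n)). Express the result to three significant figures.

t_s ≈ 0.170 s

Dividing through by 9.62: denominator becomes s² + 47.19 s + 16110.
So ω_n = √16110 = 127 rad/s and ζ = 47.19/(2·127) = 0.186.
t_s ≈ 4/(ζω_n) = 0.170 s.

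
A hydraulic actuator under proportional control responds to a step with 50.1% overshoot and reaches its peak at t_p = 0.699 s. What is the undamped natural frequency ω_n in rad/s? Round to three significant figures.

From the overshoot, ζ = −ln(OS)/√(π²+ln²(OS)) = 0.215.
From t_p = π/ω_d, ω_d = π/0.699 = 4.49 rad/s, so ω_n = ω_d/√(1−ζ²) = 4.60 rad/s.

ω_n ≈ 4.60 rad/s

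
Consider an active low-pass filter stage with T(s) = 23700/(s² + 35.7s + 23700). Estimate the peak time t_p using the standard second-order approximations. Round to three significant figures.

ω_n = √23700 = 154 rad/s; ζ = 35.7/(2·154) = 0.116.
The damped frequency ω_d = ω_n√(1−ζ²) = 153 rad/s. Then t_p = π/ω_d = 0.0205 s.

t_p ≈ 0.0205 s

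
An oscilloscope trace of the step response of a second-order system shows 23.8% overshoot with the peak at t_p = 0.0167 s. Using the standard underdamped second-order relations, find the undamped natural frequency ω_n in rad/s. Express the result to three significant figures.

ω_n ≈ 207 rad/s

The overshoot fixes ζ = −ln(OS)/√(π²+ln²(OS)) = 0.416.
From t_p = π/ω_d, ω_d = π/0.0167 = 188 rad/s, so ω_n = ω_d/√(1−ζ²) = 207 rad/s.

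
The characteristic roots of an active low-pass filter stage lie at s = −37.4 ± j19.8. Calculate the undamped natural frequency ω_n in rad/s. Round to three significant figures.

|pole| = ω_n = √(37.4² + 19.8²) = 42.3 rad/s; ζ = cos θ = σ/ω_n = 0.884.

ω_n ≈ 42.3 rad/s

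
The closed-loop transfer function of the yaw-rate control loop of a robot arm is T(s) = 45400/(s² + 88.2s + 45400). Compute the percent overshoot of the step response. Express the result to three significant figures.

%OS ≈ 51.4%

Matching coefficients with s² + 2ζω_n s + ω_n² gives ω_n² = 45400 ⇒ ω_n = 213 rad/s, and ζ = 88.2/(2ω_n) = 0.207.
%OS = 100·exp(−πζ/√(1−ζ²)) = 51.4%.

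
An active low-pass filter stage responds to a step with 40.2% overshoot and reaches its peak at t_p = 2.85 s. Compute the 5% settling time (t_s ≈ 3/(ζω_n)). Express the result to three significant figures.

t_s ≈ 9.38 s

The overshoot fixes ζ = −ln(OS)/√(π²+ln²(OS)) = 0.279.
t_p = π/ω_d ⇒ ω_d = 1.10 rad/s; then ω_n = ω_d/√(1−ζ²) = 1.15 rad/s.
t_s ≈ 3/(ζω_n) = 3/(0.279·1.15) = 9.38 s.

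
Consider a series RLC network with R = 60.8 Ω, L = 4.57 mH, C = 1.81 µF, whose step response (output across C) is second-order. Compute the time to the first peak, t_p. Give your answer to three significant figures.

For a series RLC circuit (capacitor voltage as output), ω_n = 1/√(LC) = 1/√(4.57 mH · 1.81 µF) = 11000 rad/s.
ζ = (R/2)·√(C/L) = (60.8/2)·√(1.81 µF/4.57 mH) = 0.605.
The damped frequency ω_d = ω_n√(1−ζ²) = 8750 rad/s. t_p = π/ω_d = 0.000359 s.

t_p ≈ 0.000359 s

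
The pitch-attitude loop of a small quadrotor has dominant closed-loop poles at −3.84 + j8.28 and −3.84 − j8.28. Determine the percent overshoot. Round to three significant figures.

%OS ≈ 23.3%

The poles are at −σ ± jω_d with σ = 3.84 and ω_d = 8.28, so ω_n = √(σ²+ω_d²) = 9.13 rad/s and ζ = σ/ω_n = 0.421.
Overshoot: exp(−π·0.421/√(1−0.421²)) = 0.233, i.e. 23.3%.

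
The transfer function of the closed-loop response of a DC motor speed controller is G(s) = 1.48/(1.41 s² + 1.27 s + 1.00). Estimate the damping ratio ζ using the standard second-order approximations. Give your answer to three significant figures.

ζ ≈ 0.535

Dividing through by 1.41: denominator becomes s² + 0.9007 s + 0.7092.
So ω_n = √0.7092 = 0.842 rad/s and ζ = 0.9007/(2·0.842) = 0.535.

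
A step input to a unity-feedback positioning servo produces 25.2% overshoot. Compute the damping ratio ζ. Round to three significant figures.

Inverting the overshoot relation: ζ = |ln 0.252|/√(π² + ln²0.252) = 0.402.

ζ ≈ 0.402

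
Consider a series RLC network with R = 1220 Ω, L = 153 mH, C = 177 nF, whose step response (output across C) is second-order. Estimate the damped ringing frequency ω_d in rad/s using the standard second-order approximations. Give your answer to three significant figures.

ω_d ≈ 4590 rad/s

For a series RLC circuit (capacitor voltage as output), ω_n = 1/√(LC) = 1/√(153 mH · 177 nF) = 6080 rad/s.
ζ = (R/2)·√(C/L) = (1220/2)·√(177 nF/153 mH) = 0.656.
ω_d = 6080·√(1 − 0.656²) = 4590 rad/s.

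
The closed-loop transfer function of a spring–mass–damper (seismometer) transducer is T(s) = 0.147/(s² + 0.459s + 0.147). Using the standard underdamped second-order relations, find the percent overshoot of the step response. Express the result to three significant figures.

Comparing the denominator to s² + 2ζω_n s + ω_n²: ω_n = √0.147 = 0.383 rad/s, and 2ζω_n = 0.459 so ζ = 0.459/(2·0.383) = 0.599.
Overshoot: exp(−π·0.599/√(1−0.599²)) = 0.0956, i.e. 9.56%.

%OS ≈ 9.56%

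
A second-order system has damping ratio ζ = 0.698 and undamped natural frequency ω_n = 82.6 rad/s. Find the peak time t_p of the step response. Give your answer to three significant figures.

t_p ≈ 0.0531 s

The damped frequency is ω_d = ω_n√(1−ζ²) = 82.6·√(1−0.487) = 59.1 rad/s.
Peak time t_p = π/ω_d = π/59.1 = 0.0531 s.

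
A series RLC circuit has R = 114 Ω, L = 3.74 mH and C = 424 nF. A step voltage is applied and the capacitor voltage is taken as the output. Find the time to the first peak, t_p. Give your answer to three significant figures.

t_p ≈ 0.000157 s

For a series RLC circuit (capacitor voltage as output), ω_n = 1/√(LC) = 1/√(3.74 mH · 424 nF) = 25100 rad/s.
ζ = (R/2)·√(C/L) = (114/2)·√(424 nF/3.74 mH) = 0.607.
ω_d = 25100·√(1 − 0.607²) = 20000 rad/s. t_p = π/ω_d = 0.000157 s.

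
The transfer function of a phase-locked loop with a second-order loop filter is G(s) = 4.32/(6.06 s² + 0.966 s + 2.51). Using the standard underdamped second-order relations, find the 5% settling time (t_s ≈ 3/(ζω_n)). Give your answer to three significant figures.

Dividing through by 6.06: denominator becomes s² + 0.1594 s + 0.4142.
So ω_n = √0.4142 = 0.644 rad/s and ζ = 0.1594/(2·0.644) = 0.124.
t_s ≈ 3/(ζω_n) = 37.6 s.

t_s ≈ 37.6 s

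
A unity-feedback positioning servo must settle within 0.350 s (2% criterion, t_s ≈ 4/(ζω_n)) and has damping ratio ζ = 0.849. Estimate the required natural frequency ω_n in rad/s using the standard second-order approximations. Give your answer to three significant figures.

Rearranging t_s ≈ 4/(ζω_n) gives ω_n = 4/(ζ·t_s) = 4/(0.849 × 0.350) = 13.5 rad/s.

ω_n ≈ 13.5 rad/s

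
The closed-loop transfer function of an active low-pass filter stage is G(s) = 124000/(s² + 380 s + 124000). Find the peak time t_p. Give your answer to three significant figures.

Comparing the denominator to s² + 2ζω_n s + ω_n²: ω_n = √124000 = 352 rad/s, and 2ζω_n = 380 so ζ = 380/(2·352) = 0.540.
The damped frequency ω_d = ω_n√(1−ζ²) = 296 rad/s. Then t_p = π/ω_d = 0.0106 s.

t_p ≈ 0.0106 s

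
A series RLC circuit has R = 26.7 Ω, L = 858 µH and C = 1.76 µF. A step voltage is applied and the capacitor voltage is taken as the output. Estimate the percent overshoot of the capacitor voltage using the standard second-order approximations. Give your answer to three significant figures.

%OS ≈ 9.21%

For a series RLC circuit (capacitor voltage as output), ω_n = 1/√(LC) = 1/√(858 µH · 1.76 µF) = 25700 rad/s.
ζ = (R/2)·√(C/L) = (26.7/2)·√(1.76 µF/858 µH) = 0.605.
%OS = 100·exp(−πζ/√(1−ζ²)) = 9.21%.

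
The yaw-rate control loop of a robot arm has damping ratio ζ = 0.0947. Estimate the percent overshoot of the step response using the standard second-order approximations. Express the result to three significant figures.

%OS ≈ 74.2%

For an underdamped second-order system, %OS = 100·exp(−πζ/√(1−ζ²)).
πζ/√(1−ζ²) = π·0.0947/√(1−0.00897) = 0.2989, so %OS = 100·e^(−0.2989) = 74.2%.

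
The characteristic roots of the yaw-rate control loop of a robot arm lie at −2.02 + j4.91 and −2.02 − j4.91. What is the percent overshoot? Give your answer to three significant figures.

%OS ≈ 27.5%

The poles are at −σ ± jω_d with σ = 2.02 and ω_d = 4.91, so ω_n = √(σ²+ω_d²) = 5.31 rad/s and ζ = σ/ω_n = 0.380.
%OS = 100 e^{−πζ/√(1−ζ²)} with ζ = 0.380 gives 27.5%.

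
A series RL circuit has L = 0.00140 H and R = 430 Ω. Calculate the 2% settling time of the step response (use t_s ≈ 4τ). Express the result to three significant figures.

t_s ≈ 0.0000130 s

τ = L/R = 0.00140/430 = 0.00000326 s.
t_s ≈ 4τ = 0.0000130 s.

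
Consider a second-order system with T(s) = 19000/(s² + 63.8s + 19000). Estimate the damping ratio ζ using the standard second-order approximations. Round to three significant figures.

ζ ≈ 0.231

ω_n = √19000 = 138 rad/s; ζ = 63.8/(2·138) = 0.231.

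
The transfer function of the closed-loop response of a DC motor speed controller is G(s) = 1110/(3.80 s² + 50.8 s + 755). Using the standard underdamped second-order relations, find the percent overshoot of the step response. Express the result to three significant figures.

%OS ≈ 18.4%

Dividing through by 3.80: denominator becomes s² + 13.37 s + 198.7.
So ω_n = √198.7 = 14.1 rad/s and ζ = 13.37/(2·14.1) = 0.474.
%OS = 100·exp(−πζ/√(1−ζ²)) = 18.4%.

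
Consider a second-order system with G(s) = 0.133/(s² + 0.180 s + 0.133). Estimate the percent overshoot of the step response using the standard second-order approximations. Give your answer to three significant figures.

Matching coefficients with s² + 2ζω_n s + ω_n² gives ω_n² = 0.133 ⇒ ω_n = 0.365 rad/s, and ζ = 0.180/(2ω_n) = 0.247.
Overshoot: exp(−π·0.247/√(1−0.247²)) = 0.449, i.e. 44.9%.

%OS ≈ 44.9%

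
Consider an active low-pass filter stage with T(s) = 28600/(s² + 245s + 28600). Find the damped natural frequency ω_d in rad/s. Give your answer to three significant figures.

ω_d ≈ 117 rad/s

Comparing the denominator to s² + 2ζω_n s + ω_n²: ω_n = √28600 = 169 rad/s, and 2ζω_n = 245 so ζ = 245/(2·169) = 0.724.
The damped frequency ω_d = ω_n√(1−ζ²) = 117 rad/s.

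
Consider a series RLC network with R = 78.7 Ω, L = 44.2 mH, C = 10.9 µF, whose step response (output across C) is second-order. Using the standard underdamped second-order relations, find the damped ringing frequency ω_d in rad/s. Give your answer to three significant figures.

For a series RLC circuit (capacitor voltage as output), ω_n = 1/√(LC) = 1/√(44.2 mH · 10.9 µF) = 1440 rad/s.
ζ = (R/2)·√(C/L) = (78.7/2)·√(10.9 µF/44.2 mH) = 0.618.
ω_d = 1440·√(1 − 0.618²) = 1130 rad/s.

ω_d ≈ 1130 rad/s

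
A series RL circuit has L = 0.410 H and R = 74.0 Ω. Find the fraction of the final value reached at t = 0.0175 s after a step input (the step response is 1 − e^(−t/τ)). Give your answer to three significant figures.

τ = L/R = 0.410/74.0 = 0.00554 s.
y(t)/y_∞ = 1 − e^(−t/τ) = 1 − e^(−0.0175/0.00554) = 1 − e^(−3.16) = 0.958.

y/y_∞ ≈ 0.958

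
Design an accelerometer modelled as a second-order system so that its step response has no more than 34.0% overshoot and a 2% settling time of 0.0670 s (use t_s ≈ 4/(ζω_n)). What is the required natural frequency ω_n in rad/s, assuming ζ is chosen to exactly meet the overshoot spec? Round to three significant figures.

From %OS = 100·exp(−πζ/√(1−ζ²)), invert to get ζ = −ln(OS)/√(π² + ln²(OS)) with OS = 0.340.
−ln 0.340 = 1.079, so ζ = 1.079/√(π² + 1.164) = 0.325.
Then ω_n = 4/(ζ t_s) = 4/(0.325 × 0.0670) = 184 rad/s.

ω_n ≈ 184 rad/s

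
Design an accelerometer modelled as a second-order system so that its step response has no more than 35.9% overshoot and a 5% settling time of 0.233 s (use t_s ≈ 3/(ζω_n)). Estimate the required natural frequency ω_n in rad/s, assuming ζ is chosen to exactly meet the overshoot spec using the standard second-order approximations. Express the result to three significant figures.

From %OS = 100·exp(−πζ/√(1−ζ²)), invert to get ζ = −ln(OS)/√(π² + ln²(OS)) with OS = 0.359.
−ln 0.359 = 1.024, so ζ = 1.024/√(π² + 1.049) = 0.310.
Then ω_n = 3/(ζ t_s) = 3/(0.310 × 0.233) = 41.5 rad/s.

ω_n ≈ 41.5 rad/s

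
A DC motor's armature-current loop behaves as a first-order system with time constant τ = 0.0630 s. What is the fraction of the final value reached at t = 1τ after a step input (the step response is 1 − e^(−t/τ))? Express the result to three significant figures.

y/y_∞ ≈ 0.632

y(t)/y_∞ = 1 − e^(−t/τ) = 1 − e^(−1) = 1 − e^(−1.00) = 0.632.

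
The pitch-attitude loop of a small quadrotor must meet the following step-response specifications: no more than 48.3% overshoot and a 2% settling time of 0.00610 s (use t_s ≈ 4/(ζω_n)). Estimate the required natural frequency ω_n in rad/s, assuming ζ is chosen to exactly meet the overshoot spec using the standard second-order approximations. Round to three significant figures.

ω_n ≈ 2910 rad/s

Inverting the overshoot relation: ζ = |ln 0.483|/√(π² + ln²0.483) = 0.226.
Then ω_n = 4/(ζ t_s) = 4/(0.226 × 0.00610) = 2910 rad/s.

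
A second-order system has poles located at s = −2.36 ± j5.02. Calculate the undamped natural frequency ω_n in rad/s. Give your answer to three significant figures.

ω_n ≈ 5.55 rad/s

|pole| = ω_n = √(2.36² + 5.02²) = 5.55 rad/s; ζ = cos θ = σ/ω_n = 0.425.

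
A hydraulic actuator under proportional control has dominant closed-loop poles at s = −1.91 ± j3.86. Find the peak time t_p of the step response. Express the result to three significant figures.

t_p ≈ 0.814 s

t_p = π/ω_d with ω_d = 3.86 (the imaginary part), so t_p = 0.814 s.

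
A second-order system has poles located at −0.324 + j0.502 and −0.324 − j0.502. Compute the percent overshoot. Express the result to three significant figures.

With σ = 0.324, ω_d = 0.502: ω_n = √(σ²+ω_d²) = 0.597 rad/s, ζ = σ/ω_n = 0.542.
%OS = 100·exp(−πζ/√(1−ζ²)) = 13.2%.

%OS ≈ 13.2%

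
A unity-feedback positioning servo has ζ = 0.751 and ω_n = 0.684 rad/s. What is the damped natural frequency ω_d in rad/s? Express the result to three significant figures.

ω_d ≈ 0.452 rad/s

ω_d = ω_n√(1−ζ²) = 0.684·√0.436 = 0.452 rad/s.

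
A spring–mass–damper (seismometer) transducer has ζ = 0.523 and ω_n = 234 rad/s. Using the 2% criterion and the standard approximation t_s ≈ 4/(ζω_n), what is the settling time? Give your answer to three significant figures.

t_s ≈ 0.0327 s

t_s ≈ 4/(ζω_n) = 4/(0.523 × 234) = 0.0327 s.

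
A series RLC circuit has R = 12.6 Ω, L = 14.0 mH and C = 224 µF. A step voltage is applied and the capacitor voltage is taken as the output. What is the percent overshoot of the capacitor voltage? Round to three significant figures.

%OS ≈ 1.59%

For a series RLC circuit (capacitor voltage as output), ω_n = 1/√(LC) = 1/√(14.0 mH · 224 µF) = 565 rad/s.
ζ = (R/2)·√(C/L) = (12.6/2)·√(224 µF/14.0 mH) = 0.797.
%OS = 100 e^{−πζ/√(1−ζ²)} with ζ = 0.797 gives 1.59%.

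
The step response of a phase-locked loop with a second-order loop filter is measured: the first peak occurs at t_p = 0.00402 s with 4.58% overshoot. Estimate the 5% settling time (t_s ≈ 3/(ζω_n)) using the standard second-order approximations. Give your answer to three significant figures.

ζ from %OS: ζ = |ln 0.0458|/√(π²+ln²0.0458) = 0.700.
t_p = π/ω_d ⇒ ω_d = 781 rad/s; then ω_n = ω_d/√(1−ζ²) = 1100 rad/s.
t_s ≈ 3/(ζω_n) = 3/(0.700·1100) = 0.00391 s.

t_s ≈ 0.00391 s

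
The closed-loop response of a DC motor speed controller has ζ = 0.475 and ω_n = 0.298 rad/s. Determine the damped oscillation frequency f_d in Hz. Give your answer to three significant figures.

f_d ≈ 0.0417 Hz

ω_d = ω_n√(1−ζ²) = 0.298·√0.774 = 0.262 rad/s.
f_d = ω_d/(2π) = 0.0417 Hz.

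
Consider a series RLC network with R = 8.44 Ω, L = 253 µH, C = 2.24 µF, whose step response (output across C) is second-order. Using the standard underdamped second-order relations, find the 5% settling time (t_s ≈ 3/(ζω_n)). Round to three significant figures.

t_s ≈ 0.000180 s

For a series RLC circuit (capacitor voltage as output), ω_n = 1/√(LC) = 1/√(253 µH · 2.24 µF) = 42000 rad/s.
ζ = (R/2)·√(C/L) = (8.44/2)·√(2.24 µF/253 µH) = 0.397.
t_s ≈ 3/(ζω_n) = 0.000180 s.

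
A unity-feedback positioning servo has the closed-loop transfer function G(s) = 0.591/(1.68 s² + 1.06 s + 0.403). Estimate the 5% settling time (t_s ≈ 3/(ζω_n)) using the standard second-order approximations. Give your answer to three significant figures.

t_s ≈ 9.51 s

Dividing through by 1.68: denominator becomes s² + 0.6310 s + 0.2399.
So ω_n = √0.2399 = 0.490 rad/s and ζ = 0.6310/(2·0.490) = 0.644.
t_s ≈ 3/(ζω_n) = 9.51 s.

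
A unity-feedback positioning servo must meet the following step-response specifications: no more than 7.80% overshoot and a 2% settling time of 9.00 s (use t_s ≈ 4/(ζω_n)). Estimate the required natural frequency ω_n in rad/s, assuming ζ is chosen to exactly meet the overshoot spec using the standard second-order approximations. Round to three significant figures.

ζ = −ln(OS)/√(π² + (ln OS)²). With OS = 0.0780, ln OS = −2.551 and ζ = 2.551/4.047 = 0.630.
From t_s ≈ 4/(ζω_n): ω_n = 4/(ζ·t_s) = 4/(0.630·9.00) = 0.705 rad/s.

ω_n ≈ 0.705 rad/s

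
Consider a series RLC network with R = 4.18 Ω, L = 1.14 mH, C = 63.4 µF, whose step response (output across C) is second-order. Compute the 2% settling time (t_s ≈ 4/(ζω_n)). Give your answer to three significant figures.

For a series RLC circuit (capacitor voltage as output), ω_n = 1/√(LC) = 1/√(1.14 mH · 63.4 µF) = 3720 rad/s.
ζ = (R/2)·√(C/L) = (4.18/2)·√(63.4 µF/1.14 mH) = 0.493.
t_s ≈ 4/(ζω_n) = 0.00218 s.

t_s ≈ 0.00218 s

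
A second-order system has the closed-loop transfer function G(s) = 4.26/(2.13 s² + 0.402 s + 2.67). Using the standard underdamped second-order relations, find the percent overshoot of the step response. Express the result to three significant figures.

Dividing through by 2.13: denominator becomes s² + 0.1887 s + 1.254.
So ω_n = √1.254 = 1.12 rad/s and ζ = 0.1887/(2·1.12) = 0.0843.
Overshoot: exp(−π·0.0843/√(1−0.0843²)) = 0.767, i.e. 76.7%.

%OS ≈ 76.7%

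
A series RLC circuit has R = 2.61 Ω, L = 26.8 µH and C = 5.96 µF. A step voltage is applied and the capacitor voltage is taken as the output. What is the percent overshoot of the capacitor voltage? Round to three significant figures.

%OS ≈ 8.60%

For a series RLC circuit (capacitor voltage as output), ω_n = 1/√(LC) = 1/√(26.8 µH · 5.96 µF) = 79100 rad/s.
ζ = (R/2)·√(C/L) = (2.61/2)·√(5.96 µF/26.8 µH) = 0.615.
Overshoot: exp(−π·0.615/√(1−0.615²)) = 0.0860, i.e. 8.60%.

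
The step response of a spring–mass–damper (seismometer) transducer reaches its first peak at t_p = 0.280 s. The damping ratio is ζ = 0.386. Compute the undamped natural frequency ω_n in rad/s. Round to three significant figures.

ω_n ≈ 12.2 rad/s

Peak time t_p = π/ω_d, so ω_d = π/t_p = π/0.280 = 11.2 rad/s.
ω_n = ω_d/√(1−ζ²) = 11.2/√0.851 = 12.2 rad/s.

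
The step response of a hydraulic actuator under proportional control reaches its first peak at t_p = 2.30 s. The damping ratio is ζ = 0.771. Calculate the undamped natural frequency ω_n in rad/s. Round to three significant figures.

ω_n ≈ 2.14 rad/s

Peak time t_p = π/ω_d, so ω_d = π/t_p = π/2.30 = 1.37 rad/s.
ω_n = ω_d/√(1−ζ²) = 1.37/√0.406 = 2.14 rad/s.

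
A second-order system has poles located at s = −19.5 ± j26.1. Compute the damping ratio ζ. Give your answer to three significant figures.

ζ ≈ 0.599

With σ = 19.5, ω_d = 26.1: ω_n = √(σ²+ω_d²) = 32.6 rad/s, ζ = σ/ω_n = 0.599.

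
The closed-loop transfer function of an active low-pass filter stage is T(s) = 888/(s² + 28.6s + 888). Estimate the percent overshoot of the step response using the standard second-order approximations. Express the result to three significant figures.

ω_n = √888 = 29.8 rad/s; ζ = 28.6/(2·29.8) = 0.480.
Overshoot: exp(−π·0.480/√(1−0.480²)) = 0.179, i.e. 17.9%.

%OS ≈ 17.9%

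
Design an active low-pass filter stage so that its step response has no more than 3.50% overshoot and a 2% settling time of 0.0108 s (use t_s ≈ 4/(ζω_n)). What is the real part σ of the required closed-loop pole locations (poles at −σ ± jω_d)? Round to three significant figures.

The settling-time spec alone fixes σ = ζω_n = 4/t_s = 4/0.0108 = 370.
(Overshoot then fixes ζ = 0.730 and hence ω_d = σ·√(1−ζ²)/ζ = 347 rad/s.)

σ ≈ 370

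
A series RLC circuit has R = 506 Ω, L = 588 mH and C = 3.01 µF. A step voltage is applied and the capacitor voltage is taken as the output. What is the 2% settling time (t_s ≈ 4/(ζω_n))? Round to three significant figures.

For a series RLC circuit (capacitor voltage as output), ω_n = 1/√(LC) = 1/√(588 mH · 3.01 µF) = 752 rad/s.
ζ = (R/2)·√(C/L) = (506/2)·√(3.01 µF/588 mH) = 0.572.
t_s ≈ 4/(ζω_n) = 0.00930 s.

t_s ≈ 0.00930 s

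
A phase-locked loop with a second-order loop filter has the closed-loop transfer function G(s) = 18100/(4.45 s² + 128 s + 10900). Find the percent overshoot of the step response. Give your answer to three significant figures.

%OS ≈ 38.5%

Dividing through by 4.45: denominator becomes s² + 28.76 s + 2449.
So ω_n = √2449 = 49.5 rad/s and ζ = 28.76/(2·49.5) = 0.291.
%OS = 100 e^{−πζ/√(1−ζ²)} with ζ = 0.291 gives 38.5%.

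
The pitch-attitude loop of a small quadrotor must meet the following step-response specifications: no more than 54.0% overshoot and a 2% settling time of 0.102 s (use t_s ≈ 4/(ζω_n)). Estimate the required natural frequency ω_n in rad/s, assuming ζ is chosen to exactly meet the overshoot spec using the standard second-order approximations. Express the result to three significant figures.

ζ = −ln(OS)/√(π² + (ln OS)²). With OS = 0.540, ln OS = −0.6162 and ζ = 0.6162/3.201 = 0.192.
From t_s ≈ 4/(ζω_n): ω_n = 4/(ζ·t_s) = 4/(0.192·0.102) = 204 rad/s.

ω_n ≈ 204 rad/s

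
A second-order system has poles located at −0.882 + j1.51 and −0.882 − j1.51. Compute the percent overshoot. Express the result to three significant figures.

%OS ≈ 16.0%

With σ = 0.882, ω_d = 1.51: ω_n = √(σ²+ω_d²) = 1.75 rad/s, ζ = σ/ω_n = 0.504.
%OS = 100 e^{−πζ/√(1−ζ²)} with ζ = 0.504 gives 16.0%.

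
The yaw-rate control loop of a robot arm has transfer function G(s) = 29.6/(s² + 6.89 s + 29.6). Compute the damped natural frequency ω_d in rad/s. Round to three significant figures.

ω_d ≈ 4.21 rad/s

ω_n = √29.6 = 5.44 rad/s; ζ = 6.89/(2·5.44) = 0.633.
ω_d = ω_n√(1−ζ²) = 4.21 rad/s.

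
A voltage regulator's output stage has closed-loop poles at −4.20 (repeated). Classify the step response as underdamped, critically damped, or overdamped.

critically damped

Since there is a repeated negative-real pole, the response is critically damped.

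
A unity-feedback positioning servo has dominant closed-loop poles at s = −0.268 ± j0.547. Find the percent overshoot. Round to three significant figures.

The poles are at −σ ± jω_d with σ = 0.268 and ω_d = 0.547, so ω_n = √(σ²+ω_d²) = 0.609 rad/s and ζ = σ/ω_n = 0.440.
%OS = 100·exp(−πζ/√(1−ζ²)) = 21.5%.

%OS ≈ 21.5%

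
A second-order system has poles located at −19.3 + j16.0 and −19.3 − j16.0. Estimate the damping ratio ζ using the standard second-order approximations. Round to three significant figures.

With σ = 19.3, ω_d = 16.0: ω_n = √(σ²+ω_d²) = 25.1 rad/s, ζ = σ/ω_n = 0.770.

ζ ≈ 0.770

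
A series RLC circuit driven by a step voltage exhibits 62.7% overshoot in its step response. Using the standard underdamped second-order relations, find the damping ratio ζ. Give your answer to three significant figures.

ζ = −ln(OS)/√(π² + (ln OS)²). With OS = 0.627, ln OS = −0.4668 and ζ = 0.4668/3.176 = 0.147.

ζ ≈ 0.147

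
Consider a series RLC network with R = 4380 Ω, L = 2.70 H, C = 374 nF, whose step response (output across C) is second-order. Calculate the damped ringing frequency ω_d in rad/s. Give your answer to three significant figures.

ω_d ≈ 577 rad/s

For a series RLC circuit (capacitor voltage as output), ω_n = 1/√(LC) = 1/√(2.70 H · 374 nF) = 995 rad/s.
ζ = (R/2)·√(C/L) = (4380/2)·√(374 nF/2.70 H) = 0.815.
ω_d = ω_n√(1−ζ²) = 577 rad/s.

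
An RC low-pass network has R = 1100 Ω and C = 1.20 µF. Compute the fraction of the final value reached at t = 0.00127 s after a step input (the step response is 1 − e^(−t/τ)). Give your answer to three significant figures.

τ = RC = 1100 × 1.20 µF = 0.00132 s.
y(t)/y_∞ = 1 − e^(−t/τ) = 1 − e^(−0.00127/0.00132) = 1 − e^(−0.962) = 0.618.

y/y_∞ ≈ 0.618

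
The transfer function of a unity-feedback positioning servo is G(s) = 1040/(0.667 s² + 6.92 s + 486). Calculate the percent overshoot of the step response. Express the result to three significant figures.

%OS ≈ 54.1%

Dividing through by 0.667: denominator becomes s² + 10.37 s + 728.6.
So ω_n = √728.6 = 27.0 rad/s and ζ = 10.37/(2·27.0) = 0.192.
Overshoot: exp(−π·0.192/√(1−0.192²)) = 0.541, i.e. 54.1%.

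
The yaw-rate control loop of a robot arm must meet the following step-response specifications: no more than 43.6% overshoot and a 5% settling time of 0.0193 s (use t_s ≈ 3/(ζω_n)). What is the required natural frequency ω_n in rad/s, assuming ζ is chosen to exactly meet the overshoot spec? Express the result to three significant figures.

ω_n ≈ 608 rad/s

From %OS = 100·exp(−πζ/√(1−ζ²)), invert to get ζ = −ln(OS)/√(π² + ln²(OS)) with OS = 0.436.
−ln 0.436 = 0.8301, so ζ = 0.8301/√(π² + 0.6891) = 0.255.
From t_s ≈ 3/(ζω_n): ω_n = 3/(ζ·t_s) = 3/(0.255·0.0193) = 608 rad/s.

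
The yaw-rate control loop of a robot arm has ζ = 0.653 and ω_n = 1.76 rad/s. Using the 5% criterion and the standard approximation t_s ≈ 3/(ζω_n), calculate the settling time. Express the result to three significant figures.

t_s ≈ 2.61 s

t_s ≈ 3/(ζω_n) = 3/(0.653 × 1.76) = 2.61 s.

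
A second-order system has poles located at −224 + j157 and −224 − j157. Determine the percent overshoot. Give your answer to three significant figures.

%OS ≈ 1.13%

With σ = 224, ω_d = 157: ω_n = √(σ²+ω_d²) = 274 rad/s, ζ = σ/ω_n = 0.819.
%OS = 100 e^{−πζ/√(1−ζ²)} with ζ = 0.819 gives 1.13%.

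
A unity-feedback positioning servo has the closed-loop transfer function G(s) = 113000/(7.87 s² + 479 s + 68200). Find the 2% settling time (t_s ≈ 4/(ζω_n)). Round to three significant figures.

Dividing through by 7.87: denominator becomes s² + 60.86 s + 8666.
So ω_n = √8666 = 93.1 rad/s and ζ = 60.86/(2·93.1) = 0.327.
t_s ≈ 4/(ζω_n) = 0.131 s.

t_s ≈ 0.131 s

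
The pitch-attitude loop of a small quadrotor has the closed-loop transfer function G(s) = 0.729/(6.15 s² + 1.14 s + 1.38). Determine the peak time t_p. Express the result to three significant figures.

t_p ≈ 6.76 s

Dividing through by 6.15: denominator becomes s² + 0.1854 s + 0.2244.
So ω_n = √0.2244 = 0.474 rad/s and ζ = 0.1854/(2·0.474) = 0.196.
ω_d = 0.474·√(1 − 0.196²) = 0.465 rad/s. t_p = π/ω_d = 6.76 s.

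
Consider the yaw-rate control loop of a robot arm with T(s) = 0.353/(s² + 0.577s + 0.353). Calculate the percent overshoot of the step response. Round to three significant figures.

%OS ≈ 17.5%

Comparing the denominator to s² + 2ζω_n s + ω_n²: ω_n = √0.353 = 0.594 rad/s, and 2ζω_n = 0.577 so ζ = 0.577/(2·0.594) = 0.486.
%OS = 100·exp(−πζ/√(1−ζ²)) = 17.5%.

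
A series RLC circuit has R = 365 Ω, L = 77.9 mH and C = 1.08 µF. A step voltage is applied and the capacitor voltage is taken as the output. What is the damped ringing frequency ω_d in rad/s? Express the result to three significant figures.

ω_d ≈ 2530 rad/s

For a series RLC circuit (capacitor voltage as output), ω_n = 1/√(LC) = 1/√(77.9 mH · 1.08 µF) = 3450 rad/s.
ζ = (R/2)·√(C/L) = (365/2)·√(1.08 µF/77.9 mH) = 0.680.
ω_d = 3450·√(1 − 0.680²) = 2530 rad/s.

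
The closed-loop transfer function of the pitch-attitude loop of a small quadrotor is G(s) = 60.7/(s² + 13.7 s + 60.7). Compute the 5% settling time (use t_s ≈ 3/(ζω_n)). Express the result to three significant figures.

ω_n = √60.7 = 7.79 rad/s; ζ = 13.7/(2·7.79) = 0.879.
t_s ≈ 3/(ζω_n) = 3/(0.879·7.79) = 0.438 s.

t_s ≈ 0.438 s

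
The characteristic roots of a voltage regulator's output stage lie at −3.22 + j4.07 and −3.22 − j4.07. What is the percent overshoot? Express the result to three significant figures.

|pole| = ω_n = √(3.22² + 4.07²) = 5.19 rad/s; ζ = cos θ = σ/ω_n = 0.620.
Overshoot: exp(−π·0.620/√(1−0.620²)) = 0.0833, i.e. 8.33%.

%OS ≈ 8.33%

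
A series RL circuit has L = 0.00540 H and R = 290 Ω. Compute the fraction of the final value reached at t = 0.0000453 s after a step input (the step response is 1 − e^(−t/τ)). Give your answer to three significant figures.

y/y_∞ ≈ 0.912

τ = L/R = 0.00540/290 = 0.0000186 s.
y(t)/y_∞ = 1 − e^(−t/τ) = 1 − e^(−0.0000453/0.0000186) = 1 − e^(−2.43) = 0.912.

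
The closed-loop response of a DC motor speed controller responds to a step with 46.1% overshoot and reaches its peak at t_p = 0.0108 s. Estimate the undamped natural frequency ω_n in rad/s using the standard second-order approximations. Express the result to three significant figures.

The overshoot fixes ζ = −ln(OS)/√(π²+ln²(OS)) = 0.239.
From t_p = π/ω_d, ω_d = π/0.0108 = 291 rad/s, so ω_n = ω_d/√(1−ζ²) = 300 rad/s.

ω_n ≈ 300 rad/s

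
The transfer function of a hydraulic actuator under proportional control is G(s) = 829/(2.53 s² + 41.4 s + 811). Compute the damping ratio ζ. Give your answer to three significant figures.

Dividing through by 2.53: denominator becomes s² + 16.36 s + 320.6.
So ω_n = √320.6 = 17.9 rad/s and ζ = 16.36/(2·17.9) = 0.457.

ζ ≈ 0.457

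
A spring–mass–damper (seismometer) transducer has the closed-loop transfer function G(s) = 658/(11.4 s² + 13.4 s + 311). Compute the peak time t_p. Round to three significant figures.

Dividing through by 11.4: denominator becomes s² + 1.175 s + 27.28.
So ω_n = √27.28 = 5.22 rad/s and ζ = 1.175/(2·5.22) = 0.113.
ω_d = ω_n√(1−ζ²) = 5.19 rad/s. t_p = π/ω_d = 0.605 s.

t_p ≈ 0.605 s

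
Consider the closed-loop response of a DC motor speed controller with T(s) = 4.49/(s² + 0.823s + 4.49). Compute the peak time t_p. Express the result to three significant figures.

Comparing the denominator to s² + 2ζω_n s + ω_n²: ω_n = √4.49 = 2.12 rad/s, and 2ζω_n = 0.823 so ζ = 0.823/(2·2.12) = 0.194.
ω_d = ω_n√(1−ζ²) = 2.08 rad/s. Then t_p = π/ω_d = 1.51 s.

t_p ≈ 1.51 s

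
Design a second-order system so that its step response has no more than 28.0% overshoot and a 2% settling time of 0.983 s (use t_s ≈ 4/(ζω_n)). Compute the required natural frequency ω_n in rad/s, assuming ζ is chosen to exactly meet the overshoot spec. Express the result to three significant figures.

Inverting the overshoot relation: ζ = |ln 0.280|/√(π² + ln²0.280) = 0.376.
Then ω_n = 4/(ζ t_s) = 4/(0.376 × 0.983) = 10.8 rad/s.

ω_n ≈ 10.8 rad/s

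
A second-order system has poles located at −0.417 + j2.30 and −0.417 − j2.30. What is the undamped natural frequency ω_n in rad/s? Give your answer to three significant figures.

ω_n ≈ 2.34 rad/s

With σ = 0.417, ω_d = 2.30: ω_n = √(σ²+ω_d²) = 2.34 rad/s, ζ = σ/ω_n = 0.178.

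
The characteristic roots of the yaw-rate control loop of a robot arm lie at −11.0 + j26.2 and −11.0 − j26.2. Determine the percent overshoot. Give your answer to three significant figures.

|pole| = ω_n = √(11.0² + 26.2²) = 28.4 rad/s; ζ = cos θ = σ/ω_n = 0.387.
%OS = 100·exp(−πζ/√(1−ζ²)) = 26.7%.

%OS ≈ 26.7%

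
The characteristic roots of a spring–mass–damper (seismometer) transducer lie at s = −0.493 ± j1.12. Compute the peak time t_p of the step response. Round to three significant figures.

t_p = π/ω_d with ω_d = 1.12 (the imaginary part), so t_p = 2.80 s.

t_p ≈ 2.80 s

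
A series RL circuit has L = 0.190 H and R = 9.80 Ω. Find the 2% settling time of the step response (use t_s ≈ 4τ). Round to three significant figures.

t_s ≈ 0.0776 s

τ = L/R = 0.190/9.80 = 0.0194 s.
t_s ≈ 4τ = 0.0776 s.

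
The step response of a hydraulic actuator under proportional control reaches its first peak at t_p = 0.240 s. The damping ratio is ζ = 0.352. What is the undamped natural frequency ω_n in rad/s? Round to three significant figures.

Peak time t_p = π/ω_d, so ω_d = π/t_p = π/0.240 = 13.1 rad/s.
ω_n = ω_d/√(1−ζ²) = 13.1/√0.876 = 14.0 rad/s.

ω_n ≈ 14.0 rad/s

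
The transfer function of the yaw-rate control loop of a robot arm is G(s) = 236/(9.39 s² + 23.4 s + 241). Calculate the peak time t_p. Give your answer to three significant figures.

t_p ≈ 0.640 s

Dividing through by 9.39: denominator becomes s² + 2.492 s + 25.67.
So ω_n = √25.67 = 5.07 rad/s and ζ = 2.492/(2·5.07) = 0.246.
ω_d = ω_n√(1−ζ²) = 4.91 rad/s. t_p = π/ω_d = 0.640 s.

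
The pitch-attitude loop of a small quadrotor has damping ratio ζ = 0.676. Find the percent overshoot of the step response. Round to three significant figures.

%OS ≈ 5.60%

For an underdamped second-order system, %OS = 100·exp(−πζ/√(1−ζ²)).
πζ/√(1−ζ²) = π·0.676/√(1−0.457) = 2.882, so %OS = 100·e^(−2.882) = 5.60%.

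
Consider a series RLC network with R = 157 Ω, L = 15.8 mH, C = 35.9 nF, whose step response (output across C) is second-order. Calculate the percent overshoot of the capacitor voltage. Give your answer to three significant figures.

%OS ≈ 68.8%

For a series RLC circuit (capacitor voltage as output), ω_n = 1/√(LC) = 1/√(15.8 mH · 35.9 nF) = 42000 rad/s.
ζ = (R/2)·√(C/L) = (157/2)·√(35.9 nF/15.8 mH) = 0.118.
Overshoot: exp(−π·0.118/√(1−0.118²)) = 0.688, i.e. 68.8%.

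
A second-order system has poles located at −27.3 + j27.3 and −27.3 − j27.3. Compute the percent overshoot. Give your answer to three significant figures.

%OS ≈ 4.32%

With σ = 27.3, ω_d = 27.3: ω_n = √(σ²+ω_d²) = 38.6 rad/s, ζ = σ/ω_n = 0.707.
%OS = 100·exp(−πζ/√(1−ζ²)) = 4.32%.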